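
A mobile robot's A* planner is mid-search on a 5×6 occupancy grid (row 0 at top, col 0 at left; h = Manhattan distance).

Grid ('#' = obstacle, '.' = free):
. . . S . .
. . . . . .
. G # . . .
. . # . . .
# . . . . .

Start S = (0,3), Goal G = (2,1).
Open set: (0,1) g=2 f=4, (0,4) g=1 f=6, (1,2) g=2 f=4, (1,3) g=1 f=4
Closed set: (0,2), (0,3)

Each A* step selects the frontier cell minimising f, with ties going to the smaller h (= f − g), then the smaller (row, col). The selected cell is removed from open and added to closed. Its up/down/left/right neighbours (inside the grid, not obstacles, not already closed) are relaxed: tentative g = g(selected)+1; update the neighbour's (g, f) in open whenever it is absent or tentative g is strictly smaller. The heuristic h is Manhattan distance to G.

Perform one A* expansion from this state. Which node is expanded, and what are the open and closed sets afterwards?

step 1: expand (0,1) (f=4, h=2) → closed; open now [(0,0) g=3 f=6, (0,4) g=1 f=6, (1,1) g=3 f=4, (1,2) g=2 f=4, (1,3) g=1 f=4]

expanded=(0,1); open=[(0,0) g=3 f=6, (0,4) g=1 f=6, (1,1) g=3 f=4, (1,2) g=2 f=4, (1,3) g=1 f=4]; closed=[(0,1), (0,2), (0,3)]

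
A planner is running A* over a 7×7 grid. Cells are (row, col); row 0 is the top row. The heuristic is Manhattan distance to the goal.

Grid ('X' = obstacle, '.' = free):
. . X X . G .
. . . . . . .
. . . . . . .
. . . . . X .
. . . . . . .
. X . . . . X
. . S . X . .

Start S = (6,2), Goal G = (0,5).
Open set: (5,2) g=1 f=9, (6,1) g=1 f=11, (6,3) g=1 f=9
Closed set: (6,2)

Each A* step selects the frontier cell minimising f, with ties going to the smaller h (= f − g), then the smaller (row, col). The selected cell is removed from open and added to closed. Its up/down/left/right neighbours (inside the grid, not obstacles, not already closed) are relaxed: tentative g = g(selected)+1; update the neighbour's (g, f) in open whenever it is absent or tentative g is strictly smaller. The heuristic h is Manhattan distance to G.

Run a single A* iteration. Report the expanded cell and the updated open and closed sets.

step 1: expand (5,2) (f=9, h=8) → closed; open now [(4,2) g=2 f=9, (5,3) g=2 f=9, (6,1) g=1 f=11, (6,3) g=1 f=9]

expanded=(5,2); open=[(4,2) g=2 f=9, (5,3) g=2 f=9, (6,1) g=1 f=11, (6,3) g=1 f=9]; closed=[(5,2), (6,2)]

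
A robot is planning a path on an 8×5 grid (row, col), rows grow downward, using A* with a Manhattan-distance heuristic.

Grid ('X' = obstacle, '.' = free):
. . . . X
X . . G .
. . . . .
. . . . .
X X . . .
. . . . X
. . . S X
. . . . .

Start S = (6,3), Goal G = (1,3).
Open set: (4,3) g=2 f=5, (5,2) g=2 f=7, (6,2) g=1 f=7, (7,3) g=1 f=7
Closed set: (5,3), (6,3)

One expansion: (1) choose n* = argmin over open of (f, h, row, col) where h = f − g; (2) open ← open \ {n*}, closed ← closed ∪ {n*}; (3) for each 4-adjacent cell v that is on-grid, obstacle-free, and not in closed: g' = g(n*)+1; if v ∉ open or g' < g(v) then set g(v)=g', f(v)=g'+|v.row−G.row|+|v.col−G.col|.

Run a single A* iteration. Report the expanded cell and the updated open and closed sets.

step 1: expand (4,3) (f=5, h=3) → closed; open now [(3,3) g=3 f=5, (4,2) g=3 f=7, (4,4) g=3 f=7, (5,2) g=2 f=7, (6,2) g=1 f=7, (7,3) g=1 f=7]

expanded=(4,3); open=[(3,3) g=3 f=5, (4,2) g=3 f=7, (4,4) g=3 f=7, (5,2) g=2 f=7, (6,2) g=1 f=7, (7,3) g=1 f=7]; closed=[(4,3), (5,3), (6,3)]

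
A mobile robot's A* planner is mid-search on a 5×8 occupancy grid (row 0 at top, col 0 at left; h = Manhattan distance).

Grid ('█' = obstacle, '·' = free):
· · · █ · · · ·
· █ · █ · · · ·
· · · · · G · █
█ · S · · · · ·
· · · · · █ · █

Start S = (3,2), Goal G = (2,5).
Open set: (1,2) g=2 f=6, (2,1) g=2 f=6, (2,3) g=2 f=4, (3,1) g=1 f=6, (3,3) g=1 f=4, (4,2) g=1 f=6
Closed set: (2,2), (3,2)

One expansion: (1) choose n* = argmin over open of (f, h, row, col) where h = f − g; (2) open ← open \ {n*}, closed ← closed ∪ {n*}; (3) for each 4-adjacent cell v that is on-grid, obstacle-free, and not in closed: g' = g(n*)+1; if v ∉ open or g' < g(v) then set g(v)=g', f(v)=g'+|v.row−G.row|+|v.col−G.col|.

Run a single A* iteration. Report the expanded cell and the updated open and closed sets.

step 1: expand (2,3) (f=4, h=2) → closed; open now [(1,2) g=2 f=6, (2,1) g=2 f=6, (2,4) g=3 f=4, (3,1) g=1 f=6, (3,3) g=1 f=4, (4,2) g=1 f=6]

expanded=(2,3); open=[(1,2) g=2 f=6, (2,1) g=2 f=6, (2,4) g=3 f=4, (3,1) g=1 f=6, (3,3) g=1 f=4, (4,2) g=1 f=6]; closed=[(2,2), (2,3), (3,2)]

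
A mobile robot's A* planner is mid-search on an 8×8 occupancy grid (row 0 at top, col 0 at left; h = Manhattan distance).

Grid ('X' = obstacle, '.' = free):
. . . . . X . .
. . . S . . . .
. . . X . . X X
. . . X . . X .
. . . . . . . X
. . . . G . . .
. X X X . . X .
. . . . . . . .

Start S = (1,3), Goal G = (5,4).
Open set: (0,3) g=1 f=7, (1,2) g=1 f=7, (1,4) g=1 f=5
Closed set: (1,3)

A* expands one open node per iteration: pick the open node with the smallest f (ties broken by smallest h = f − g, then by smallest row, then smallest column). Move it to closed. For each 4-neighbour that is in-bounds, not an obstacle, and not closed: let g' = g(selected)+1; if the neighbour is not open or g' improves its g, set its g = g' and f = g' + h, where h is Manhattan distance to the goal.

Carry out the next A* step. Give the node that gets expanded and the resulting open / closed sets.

step 1: expand (1,4) (f=5, h=4) → closed; open now [(0,3) g=1 f=7, (0,4) g=2 f=7, (1,2) g=1 f=7, (1,5) g=2 f=7, (2,4) g=2 f=5]

expanded=(1,4); open=[(0,3) g=1 f=7, (0,4) g=2 f=7, (1,2) g=1 f=7, (1,5) g=2 f=7, (2,4) g=2 f=5]; closed=[(1,3), (1,4)]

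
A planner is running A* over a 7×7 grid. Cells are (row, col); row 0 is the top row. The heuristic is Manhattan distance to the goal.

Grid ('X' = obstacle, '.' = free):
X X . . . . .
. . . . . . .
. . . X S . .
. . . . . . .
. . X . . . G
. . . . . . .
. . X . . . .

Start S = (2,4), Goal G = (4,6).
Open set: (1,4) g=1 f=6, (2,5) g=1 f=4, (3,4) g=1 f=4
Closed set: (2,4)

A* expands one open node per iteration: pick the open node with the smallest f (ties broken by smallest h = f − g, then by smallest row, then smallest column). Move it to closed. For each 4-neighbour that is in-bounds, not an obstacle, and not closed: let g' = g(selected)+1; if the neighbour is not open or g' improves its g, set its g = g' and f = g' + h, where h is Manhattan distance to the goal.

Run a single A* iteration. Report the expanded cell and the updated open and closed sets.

step 1: expand (2,5) (f=4, h=3) → closed; open now [(1,4) g=1 f=6, (1,5) g=2 f=6, (2,6) g=2 f=4, (3,4) g=1 f=4, (3,5) g=2 f=4]

expanded=(2,5); open=[(1,4) g=1 f=6, (1,5) g=2 f=6, (2,6) g=2 f=4, (3,4) g=1 f=4, (3,5) g=2 f=4]; closed=[(2,4), (2,5)]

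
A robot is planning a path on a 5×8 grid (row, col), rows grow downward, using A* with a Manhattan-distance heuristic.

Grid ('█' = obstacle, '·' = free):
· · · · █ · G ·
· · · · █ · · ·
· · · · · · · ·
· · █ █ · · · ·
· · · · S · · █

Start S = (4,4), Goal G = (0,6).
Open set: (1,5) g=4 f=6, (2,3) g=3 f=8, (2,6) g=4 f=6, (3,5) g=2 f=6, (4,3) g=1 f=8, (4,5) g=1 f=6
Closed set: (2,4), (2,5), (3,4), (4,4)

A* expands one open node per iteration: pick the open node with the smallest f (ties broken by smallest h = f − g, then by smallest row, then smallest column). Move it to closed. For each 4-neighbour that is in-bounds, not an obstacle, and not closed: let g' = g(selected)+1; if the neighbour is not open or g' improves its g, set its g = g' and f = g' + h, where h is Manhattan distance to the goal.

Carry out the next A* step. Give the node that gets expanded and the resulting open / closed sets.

step 1: expand (1,5) (f=6, h=2) → closed; open now [(0,5) g=5 f=6, (1,6) g=5 f=6, (2,3) g=3 f=8, (2,6) g=4 f=6, (3,5) g=2 f=6, (4,3) g=1 f=8, (4,5) g=1 f=6]

expanded=(1,5); open=[(0,5) g=5 f=6, (1,6) g=5 f=6, (2,3) g=3 f=8, (2,6) g=4 f=6, (3,5) g=2 f=6, (4,3) g=1 f=8, (4,5) g=1 f=6]; closed=[(1,5), (2,4), (2,5), (3,4), (4,4)]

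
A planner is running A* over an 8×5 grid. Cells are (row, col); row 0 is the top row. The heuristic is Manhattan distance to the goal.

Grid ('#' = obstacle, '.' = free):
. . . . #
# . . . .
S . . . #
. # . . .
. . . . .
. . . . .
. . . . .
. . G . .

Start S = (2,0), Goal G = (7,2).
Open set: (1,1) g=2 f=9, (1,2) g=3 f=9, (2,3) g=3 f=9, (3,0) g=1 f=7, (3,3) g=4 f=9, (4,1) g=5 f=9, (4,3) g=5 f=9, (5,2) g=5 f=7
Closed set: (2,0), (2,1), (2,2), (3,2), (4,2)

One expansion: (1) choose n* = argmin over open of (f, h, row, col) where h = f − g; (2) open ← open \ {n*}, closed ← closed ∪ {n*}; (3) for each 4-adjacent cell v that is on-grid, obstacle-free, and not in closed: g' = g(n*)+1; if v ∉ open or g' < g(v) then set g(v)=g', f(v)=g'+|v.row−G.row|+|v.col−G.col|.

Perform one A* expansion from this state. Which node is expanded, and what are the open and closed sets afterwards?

expanded=(5,2); open=[(1,1) g=2 f=9, (1,2) g=3 f=9, (2,3) g=3 f=9, (3,0) g=1 f=7, (3,3) g=4 f=9, (4,1) g=5 f=9, (4,3) g=5 f=9, (5,1) g=6 f=9, (5,3) g=6 f=9, (6,2) g=6 f=7]; closed=[(2,0), (2,1), (2,2), (3,2), (4,2), (5,2)]

step 1: expand (5,2) (f=7, h=2) → closed; open now [(1,1) g=2 f=9, (1,2) g=3 f=9, (2,3) g=3 f=9, (3,0) g=1 f=7, (3,3) g=4 f=9, (4,1) g=5 f=9, (4,3) g=5 f=9, (5,1) g=6 f=9, (5,3) g=6 f=9, (6,2) g=6 f=7]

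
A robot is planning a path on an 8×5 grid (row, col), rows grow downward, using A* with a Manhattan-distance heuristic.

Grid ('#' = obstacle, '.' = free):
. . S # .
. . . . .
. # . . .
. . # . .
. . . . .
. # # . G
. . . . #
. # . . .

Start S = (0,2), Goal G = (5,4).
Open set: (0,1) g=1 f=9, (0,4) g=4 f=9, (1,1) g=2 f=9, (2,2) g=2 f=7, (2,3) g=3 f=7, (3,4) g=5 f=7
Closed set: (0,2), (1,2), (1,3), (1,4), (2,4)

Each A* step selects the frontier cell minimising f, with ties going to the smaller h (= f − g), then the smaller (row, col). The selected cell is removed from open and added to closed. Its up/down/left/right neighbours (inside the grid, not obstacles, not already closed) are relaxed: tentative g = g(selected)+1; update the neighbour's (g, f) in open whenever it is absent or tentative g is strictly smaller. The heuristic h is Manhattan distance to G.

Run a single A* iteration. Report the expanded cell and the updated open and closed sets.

expanded=(3,4); open=[(0,1) g=1 f=9, (0,4) g=4 f=9, (1,1) g=2 f=9, (2,2) g=2 f=7, (2,3) g=3 f=7, (3,3) g=6 f=9, (4,4) g=6 f=7]; closed=[(0,2), (1,2), (1,3), (1,4), (2,4), (3,4)]

step 1: expand (3,4) (f=7, h=2) → closed; open now [(0,1) g=1 f=9, (0,4) g=4 f=9, (1,1) g=2 f=9, (2,2) g=2 f=7, (2,3) g=3 f=7, (3,3) g=6 f=9, (4,4) g=6 f=7]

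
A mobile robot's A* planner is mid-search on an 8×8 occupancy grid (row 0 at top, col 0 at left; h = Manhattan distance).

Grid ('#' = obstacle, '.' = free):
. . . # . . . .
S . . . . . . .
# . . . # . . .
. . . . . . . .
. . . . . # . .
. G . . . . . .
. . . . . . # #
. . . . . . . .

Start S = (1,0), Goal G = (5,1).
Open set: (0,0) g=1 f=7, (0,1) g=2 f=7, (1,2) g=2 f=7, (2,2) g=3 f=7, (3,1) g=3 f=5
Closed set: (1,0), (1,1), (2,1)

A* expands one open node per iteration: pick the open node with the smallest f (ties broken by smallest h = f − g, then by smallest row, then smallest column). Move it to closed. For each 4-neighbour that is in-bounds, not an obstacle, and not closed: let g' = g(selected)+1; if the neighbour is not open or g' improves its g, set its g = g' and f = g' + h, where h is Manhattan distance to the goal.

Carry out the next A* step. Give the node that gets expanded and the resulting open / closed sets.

step 1: expand (3,1) (f=5, h=2) → closed; open now [(0,0) g=1 f=7, (0,1) g=2 f=7, (1,2) g=2 f=7, (2,2) g=3 f=7, (3,0) g=4 f=7, (3,2) g=4 f=7, (4,1) g=4 f=5]

expanded=(3,1); open=[(0,0) g=1 f=7, (0,1) g=2 f=7, (1,2) g=2 f=7, (2,2) g=3 f=7, (3,0) g=4 f=7, (3,2) g=4 f=7, (4,1) g=4 f=5]; closed=[(1,0), (1,1), (2,1), (3,1)]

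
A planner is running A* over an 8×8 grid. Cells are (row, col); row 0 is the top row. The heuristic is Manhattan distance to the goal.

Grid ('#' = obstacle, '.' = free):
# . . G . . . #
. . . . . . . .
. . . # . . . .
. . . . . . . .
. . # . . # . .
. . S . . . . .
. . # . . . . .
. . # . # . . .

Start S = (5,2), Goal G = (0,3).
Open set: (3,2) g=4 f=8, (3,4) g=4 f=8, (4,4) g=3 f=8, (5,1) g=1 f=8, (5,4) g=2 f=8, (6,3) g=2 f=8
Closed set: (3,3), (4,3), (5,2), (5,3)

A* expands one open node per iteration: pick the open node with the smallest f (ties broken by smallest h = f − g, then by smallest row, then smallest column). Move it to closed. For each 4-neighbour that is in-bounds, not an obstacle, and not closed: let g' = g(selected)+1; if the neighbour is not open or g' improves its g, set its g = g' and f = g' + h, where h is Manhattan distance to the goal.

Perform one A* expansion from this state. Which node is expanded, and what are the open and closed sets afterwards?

expanded=(3,2); open=[(2,2) g=5 f=8, (3,1) g=5 f=10, (3,4) g=4 f=8, (4,4) g=3 f=8, (5,1) g=1 f=8, (5,4) g=2 f=8, (6,3) g=2 f=8]; closed=[(3,2), (3,3), (4,3), (5,2), (5,3)]

step 1: expand (3,2) (f=8, h=4) → closed; open now [(2,2) g=5 f=8, (3,1) g=5 f=10, (3,4) g=4 f=8, (4,4) g=3 f=8, (5,1) g=1 f=8, (5,4) g=2 f=8, (6,3) g=2 f=8]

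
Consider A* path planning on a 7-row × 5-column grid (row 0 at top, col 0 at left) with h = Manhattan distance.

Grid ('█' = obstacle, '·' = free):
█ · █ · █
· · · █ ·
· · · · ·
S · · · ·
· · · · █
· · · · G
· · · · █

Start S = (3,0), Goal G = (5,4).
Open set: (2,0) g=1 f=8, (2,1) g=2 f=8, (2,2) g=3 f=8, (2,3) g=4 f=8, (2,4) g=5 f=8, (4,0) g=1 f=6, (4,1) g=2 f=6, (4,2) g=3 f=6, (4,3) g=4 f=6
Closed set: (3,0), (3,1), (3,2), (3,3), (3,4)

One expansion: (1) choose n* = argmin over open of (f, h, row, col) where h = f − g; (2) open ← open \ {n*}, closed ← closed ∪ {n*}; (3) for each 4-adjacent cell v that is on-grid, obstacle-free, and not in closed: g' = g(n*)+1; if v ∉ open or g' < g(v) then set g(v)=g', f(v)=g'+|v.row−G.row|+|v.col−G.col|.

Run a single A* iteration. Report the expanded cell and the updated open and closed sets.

step 1: expand (4,3) (f=6, h=2) → closed; open now [(2,0) g=1 f=8, (2,1) g=2 f=8, (2,2) g=3 f=8, (2,3) g=4 f=8, (2,4) g=5 f=8, (4,0) g=1 f=6, (4,1) g=2 f=6, (4,2) g=3 f=6, (5,3) g=5 f=6]

expanded=(4,3); open=[(2,0) g=1 f=8, (2,1) g=2 f=8, (2,2) g=3 f=8, (2,3) g=4 f=8, (2,4) g=5 f=8, (4,0) g=1 f=6, (4,1) g=2 f=6, (4,2) g=3 f=6, (5,3) g=5 f=6]; closed=[(3,0), (3,1), (3,2), (3,3), (3,4), (4,3)]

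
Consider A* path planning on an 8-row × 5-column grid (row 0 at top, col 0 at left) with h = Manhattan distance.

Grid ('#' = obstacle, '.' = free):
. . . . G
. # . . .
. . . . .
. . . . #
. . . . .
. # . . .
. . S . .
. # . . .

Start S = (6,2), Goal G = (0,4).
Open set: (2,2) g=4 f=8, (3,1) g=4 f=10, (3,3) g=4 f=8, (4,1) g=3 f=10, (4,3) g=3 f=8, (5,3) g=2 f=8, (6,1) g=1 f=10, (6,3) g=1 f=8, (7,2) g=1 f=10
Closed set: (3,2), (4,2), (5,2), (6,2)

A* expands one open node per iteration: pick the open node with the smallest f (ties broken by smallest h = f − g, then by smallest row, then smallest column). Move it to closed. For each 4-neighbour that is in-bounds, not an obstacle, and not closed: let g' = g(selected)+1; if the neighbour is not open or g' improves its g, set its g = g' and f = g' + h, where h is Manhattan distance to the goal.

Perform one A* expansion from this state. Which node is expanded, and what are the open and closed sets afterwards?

step 1: expand (2,2) (f=8, h=4) → closed; open now [(1,2) g=5 f=8, (2,1) g=5 f=10, (2,3) g=5 f=8, (3,1) g=4 f=10, (3,3) g=4 f=8, (4,1) g=3 f=10, (4,3) g=3 f=8, (5,3) g=2 f=8, (6,1) g=1 f=10, (6,3) g=1 f=8, (7,2) g=1 f=10]

expanded=(2,2); open=[(1,2) g=5 f=8, (2,1) g=5 f=10, (2,3) g=5 f=8, (3,1) g=4 f=10, (3,3) g=4 f=8, (4,1) g=3 f=10, (4,3) g=3 f=8, (5,3) g=2 f=8, (6,1) g=1 f=10, (6,3) g=1 f=8, (7,2) g=1 f=10]; closed=[(2,2), (3,2), (4,2), (5,2), (6,2)]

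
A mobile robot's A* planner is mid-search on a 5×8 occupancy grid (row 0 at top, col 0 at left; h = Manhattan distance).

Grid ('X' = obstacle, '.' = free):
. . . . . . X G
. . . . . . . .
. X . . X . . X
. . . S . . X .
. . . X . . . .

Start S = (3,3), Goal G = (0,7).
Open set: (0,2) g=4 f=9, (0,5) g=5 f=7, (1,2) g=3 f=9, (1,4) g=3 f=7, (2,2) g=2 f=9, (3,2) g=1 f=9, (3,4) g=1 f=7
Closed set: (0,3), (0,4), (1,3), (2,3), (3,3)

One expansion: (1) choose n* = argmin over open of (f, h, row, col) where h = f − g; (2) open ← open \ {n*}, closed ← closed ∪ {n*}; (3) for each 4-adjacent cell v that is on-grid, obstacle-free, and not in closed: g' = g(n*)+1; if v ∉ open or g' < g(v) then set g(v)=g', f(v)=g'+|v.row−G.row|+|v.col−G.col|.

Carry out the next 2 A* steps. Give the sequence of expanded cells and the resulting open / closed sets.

order=[(0,5) → (1,4)]; open=[(0,2) g=4 f=9, (1,2) g=3 f=9, (1,5) g=4 f=7, (2,2) g=2 f=9, (3,2) g=1 f=9, (3,4) g=1 f=7]; closed=[(0,3), (0,4), (0,5), (1,3), (1,4), (2,3), (3,3)]

step 1: expand (0,5) (f=7, h=2) → closed; open now [(0,2) g=4 f=9, (1,2) g=3 f=9, (1,4) g=3 f=7, (1,5) g=6 f=9, (2,2) g=2 f=9, (3,2) g=1 f=9, (3,4) g=1 f=7]
step 2: expand (1,4) (f=7, h=4) → closed; open now [(0,2) g=4 f=9, (1,2) g=3 f=9, (1,5) g=4 f=7, (2,2) g=2 f=9, (3,2) g=1 f=9, (3,4) g=1 f=7]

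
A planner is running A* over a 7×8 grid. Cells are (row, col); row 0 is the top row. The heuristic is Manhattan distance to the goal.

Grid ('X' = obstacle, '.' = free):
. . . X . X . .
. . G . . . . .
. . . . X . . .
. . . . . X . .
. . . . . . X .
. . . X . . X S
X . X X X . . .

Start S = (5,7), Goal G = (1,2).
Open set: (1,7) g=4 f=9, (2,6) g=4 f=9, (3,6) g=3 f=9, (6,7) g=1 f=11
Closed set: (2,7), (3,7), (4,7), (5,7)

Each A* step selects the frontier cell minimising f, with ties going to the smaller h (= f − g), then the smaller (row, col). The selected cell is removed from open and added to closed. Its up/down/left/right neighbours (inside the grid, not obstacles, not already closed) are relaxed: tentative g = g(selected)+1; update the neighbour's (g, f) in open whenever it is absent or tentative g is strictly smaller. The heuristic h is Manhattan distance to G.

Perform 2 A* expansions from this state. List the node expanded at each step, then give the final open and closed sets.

order=[(1,7) → (1,6)]; open=[(0,6) g=6 f=11, (0,7) g=5 f=11, (1,5) g=6 f=9, (2,6) g=4 f=9, (3,6) g=3 f=9, (6,7) g=1 f=11]; closed=[(1,6), (1,7), (2,7), (3,7), (4,7), (5,7)]

step 1: expand (1,7) (f=9, h=5) → closed; open now [(0,7) g=5 f=11, (1,6) g=5 f=9, (2,6) g=4 f=9, (3,6) g=3 f=9, (6,7) g=1 f=11]
step 2: expand (1,6) (f=9, h=4) → closed; open now [(0,6) g=6 f=11, (0,7) g=5 f=11, (1,5) g=6 f=9, (2,6) g=4 f=9, (3,6) g=3 f=9, (6,7) g=1 f=11]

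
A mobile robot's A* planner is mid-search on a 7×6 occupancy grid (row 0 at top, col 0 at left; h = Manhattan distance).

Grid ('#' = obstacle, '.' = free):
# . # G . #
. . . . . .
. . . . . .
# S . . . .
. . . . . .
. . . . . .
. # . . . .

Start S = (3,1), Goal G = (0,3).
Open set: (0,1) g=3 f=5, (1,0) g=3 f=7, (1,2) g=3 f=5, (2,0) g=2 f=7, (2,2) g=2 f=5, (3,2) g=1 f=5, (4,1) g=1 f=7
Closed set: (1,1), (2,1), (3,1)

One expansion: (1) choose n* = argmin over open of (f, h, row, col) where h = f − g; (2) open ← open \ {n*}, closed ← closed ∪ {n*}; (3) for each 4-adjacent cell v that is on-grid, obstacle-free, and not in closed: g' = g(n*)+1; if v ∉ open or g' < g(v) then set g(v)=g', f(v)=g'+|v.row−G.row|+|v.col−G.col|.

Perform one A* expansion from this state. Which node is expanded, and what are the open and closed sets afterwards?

expanded=(0,1); open=[(1,0) g=3 f=7, (1,2) g=3 f=5, (2,0) g=2 f=7, (2,2) g=2 f=5, (3,2) g=1 f=5, (4,1) g=1 f=7]; closed=[(0,1), (1,1), (2,1), (3,1)]

step 1: expand (0,1) (f=5, h=2) → closed; open now [(1,0) g=3 f=7, (1,2) g=3 f=5, (2,0) g=2 f=7, (2,2) g=2 f=5, (3,2) g=1 f=5, (4,1) g=1 f=7]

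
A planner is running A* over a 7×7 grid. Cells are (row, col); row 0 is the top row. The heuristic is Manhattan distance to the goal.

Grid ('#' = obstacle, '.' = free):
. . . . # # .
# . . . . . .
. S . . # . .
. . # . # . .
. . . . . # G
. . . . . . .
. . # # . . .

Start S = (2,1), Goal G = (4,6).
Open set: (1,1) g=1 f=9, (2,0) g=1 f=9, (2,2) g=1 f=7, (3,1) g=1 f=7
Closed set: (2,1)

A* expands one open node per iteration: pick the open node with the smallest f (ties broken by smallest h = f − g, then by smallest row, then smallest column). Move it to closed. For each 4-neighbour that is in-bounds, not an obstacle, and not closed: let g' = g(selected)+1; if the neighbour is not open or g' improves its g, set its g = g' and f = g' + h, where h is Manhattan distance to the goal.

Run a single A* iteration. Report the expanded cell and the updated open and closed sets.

expanded=(2,2); open=[(1,1) g=1 f=9, (1,2) g=2 f=9, (2,0) g=1 f=9, (2,3) g=2 f=7, (3,1) g=1 f=7]; closed=[(2,1), (2,2)]

step 1: expand (2,2) (f=7, h=6) → closed; open now [(1,1) g=1 f=9, (1,2) g=2 f=9, (2,0) g=1 f=9, (2,3) g=2 f=7, (3,1) g=1 f=7]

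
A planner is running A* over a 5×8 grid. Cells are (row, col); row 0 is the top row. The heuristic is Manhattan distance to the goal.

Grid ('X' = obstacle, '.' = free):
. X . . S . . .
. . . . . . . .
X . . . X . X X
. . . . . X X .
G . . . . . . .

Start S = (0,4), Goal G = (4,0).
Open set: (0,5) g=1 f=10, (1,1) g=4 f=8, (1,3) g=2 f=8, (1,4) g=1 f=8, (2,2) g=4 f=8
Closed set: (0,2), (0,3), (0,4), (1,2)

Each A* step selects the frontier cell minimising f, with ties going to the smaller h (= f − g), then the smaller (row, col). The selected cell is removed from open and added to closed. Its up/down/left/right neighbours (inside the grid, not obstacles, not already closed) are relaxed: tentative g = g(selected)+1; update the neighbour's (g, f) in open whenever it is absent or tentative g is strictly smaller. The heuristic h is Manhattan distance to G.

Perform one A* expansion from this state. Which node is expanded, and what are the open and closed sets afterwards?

step 1: expand (1,1) (f=8, h=4) → closed; open now [(0,5) g=1 f=10, (1,0) g=5 f=8, (1,3) g=2 f=8, (1,4) g=1 f=8, (2,1) g=5 f=8, (2,2) g=4 f=8]

expanded=(1,1); open=[(0,5) g=1 f=10, (1,0) g=5 f=8, (1,3) g=2 f=8, (1,4) g=1 f=8, (2,1) g=5 f=8, (2,2) g=4 f=8]; closed=[(0,2), (0,3), (0,4), (1,1), (1,2)]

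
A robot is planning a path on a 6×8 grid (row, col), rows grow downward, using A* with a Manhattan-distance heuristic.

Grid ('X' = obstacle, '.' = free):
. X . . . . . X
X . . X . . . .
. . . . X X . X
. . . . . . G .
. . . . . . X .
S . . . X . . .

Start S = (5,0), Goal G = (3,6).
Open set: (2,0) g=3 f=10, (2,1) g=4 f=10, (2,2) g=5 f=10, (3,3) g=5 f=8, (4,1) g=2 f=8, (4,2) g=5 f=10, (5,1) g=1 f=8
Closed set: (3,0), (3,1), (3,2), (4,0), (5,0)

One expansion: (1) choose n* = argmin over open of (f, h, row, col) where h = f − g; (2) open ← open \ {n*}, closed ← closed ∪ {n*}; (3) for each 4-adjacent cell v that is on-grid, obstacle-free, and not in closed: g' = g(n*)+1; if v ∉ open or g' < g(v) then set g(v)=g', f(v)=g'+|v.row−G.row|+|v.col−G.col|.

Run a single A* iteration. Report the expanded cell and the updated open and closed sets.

expanded=(3,3); open=[(2,0) g=3 f=10, (2,1) g=4 f=10, (2,2) g=5 f=10, (2,3) g=6 f=10, (3,4) g=6 f=8, (4,1) g=2 f=8, (4,2) g=5 f=10, (4,3) g=6 f=10, (5,1) g=1 f=8]; closed=[(3,0), (3,1), (3,2), (3,3), (4,0), (5,0)]

step 1: expand (3,3) (f=8, h=3) → closed; open now [(2,0) g=3 f=10, (2,1) g=4 f=10, (2,2) g=5 f=10, (2,3) g=6 f=10, (3,4) g=6 f=8, (4,1) g=2 f=8, (4,2) g=5 f=10, (4,3) g=6 f=10, (5,1) g=1 f=8]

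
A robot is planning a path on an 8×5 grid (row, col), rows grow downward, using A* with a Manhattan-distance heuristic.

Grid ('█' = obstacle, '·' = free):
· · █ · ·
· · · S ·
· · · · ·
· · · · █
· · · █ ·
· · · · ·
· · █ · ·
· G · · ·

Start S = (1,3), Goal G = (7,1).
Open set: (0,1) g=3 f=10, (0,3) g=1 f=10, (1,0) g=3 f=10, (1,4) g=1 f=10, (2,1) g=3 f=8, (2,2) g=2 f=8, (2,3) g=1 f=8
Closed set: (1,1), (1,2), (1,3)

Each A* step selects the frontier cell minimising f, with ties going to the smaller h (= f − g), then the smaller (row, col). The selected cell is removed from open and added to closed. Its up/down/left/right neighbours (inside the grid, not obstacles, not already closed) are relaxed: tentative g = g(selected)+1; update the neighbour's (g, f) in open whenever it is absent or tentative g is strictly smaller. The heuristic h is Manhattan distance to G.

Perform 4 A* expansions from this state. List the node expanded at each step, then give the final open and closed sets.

step 1: expand (2,1) (f=8, h=5) → closed; open now [(0,1) g=3 f=10, (0,3) g=1 f=10, (1,0) g=3 f=10, (1,4) g=1 f=10, (2,0) g=4 f=10, (2,2) g=2 f=8, (2,3) g=1 f=8, (3,1) g=4 f=8]
step 2: expand (3,1) (f=8, h=4) → closed; open now [(0,1) g=3 f=10, (0,3) g=1 f=10, (1,0) g=3 f=10, (1,4) g=1 f=10, (2,0) g=4 f=10, (2,2) g=2 f=8, (2,3) g=1 f=8, (3,0) g=5 f=10, (3,2) g=5 f=10, (4,1) g=5 f=8]
step 3: expand (4,1) (f=8, h=3) → closed; open now [(0,1) g=3 f=10, (0,3) g=1 f=10, (1,0) g=3 f=10, (1,4) g=1 f=10, (2,0) g=4 f=10, (2,2) g=2 f=8, (2,3) g=1 f=8, (3,0) g=5 f=10, (3,2) g=5 f=10, (4,0) g=6 f=10, (4,2) g=6 f=10, (5,1) g=6 f=8]
step 4: expand (5,1) (f=8, h=2) → closed; open now [(0,1) g=3 f=10, (0,3) g=1 f=10, (1,0) g=3 f=10, (1,4) g=1 f=10, (2,0) g=4 f=10, (2,2) g=2 f=8, (2,3) g=1 f=8, (3,0) g=5 f=10, (3,2) g=5 f=10, (4,0) g=6 f=10, (4,2) g=6 f=10, (5,0) g=7 f=10, (5,2) g=7 f=10, (6,1) g=7 f=8]

order=[(2,1) → (3,1) → (4,1) → (5,1)]; open=[(0,1) g=3 f=10, (0,3) g=1 f=10, (1,0) g=3 f=10, (1,4) g=1 f=10, (2,0) g=4 f=10, (2,2) g=2 f=8, (2,3) g=1 f=8, (3,0) g=5 f=10, (3,2) g=5 f=10, (4,0) g=6 f=10, (4,2) g=6 f=10, (5,0) g=7 f=10, (5,2) g=7 f=10, (6,1) g=7 f=8]; closed=[(1,1), (1,2), (1,3), (2,1), (3,1), (4,1), (5,1)]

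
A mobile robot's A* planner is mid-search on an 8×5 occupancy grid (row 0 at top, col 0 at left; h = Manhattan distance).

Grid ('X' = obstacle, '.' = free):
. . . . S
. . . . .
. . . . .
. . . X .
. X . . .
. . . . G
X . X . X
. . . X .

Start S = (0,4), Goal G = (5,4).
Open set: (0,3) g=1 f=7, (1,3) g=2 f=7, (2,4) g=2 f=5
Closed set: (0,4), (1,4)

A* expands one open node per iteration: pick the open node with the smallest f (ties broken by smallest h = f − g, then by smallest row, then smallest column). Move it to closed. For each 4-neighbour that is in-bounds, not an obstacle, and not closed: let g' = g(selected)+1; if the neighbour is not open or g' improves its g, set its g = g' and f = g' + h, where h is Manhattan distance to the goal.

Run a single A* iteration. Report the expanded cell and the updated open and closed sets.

expanded=(2,4); open=[(0,3) g=1 f=7, (1,3) g=2 f=7, (2,3) g=3 f=7, (3,4) g=3 f=5]; closed=[(0,4), (1,4), (2,4)]

step 1: expand (2,4) (f=5, h=3) → closed; open now [(0,3) g=1 f=7, (1,3) g=2 f=7, (2,3) g=3 f=7, (3,4) g=3 f=5]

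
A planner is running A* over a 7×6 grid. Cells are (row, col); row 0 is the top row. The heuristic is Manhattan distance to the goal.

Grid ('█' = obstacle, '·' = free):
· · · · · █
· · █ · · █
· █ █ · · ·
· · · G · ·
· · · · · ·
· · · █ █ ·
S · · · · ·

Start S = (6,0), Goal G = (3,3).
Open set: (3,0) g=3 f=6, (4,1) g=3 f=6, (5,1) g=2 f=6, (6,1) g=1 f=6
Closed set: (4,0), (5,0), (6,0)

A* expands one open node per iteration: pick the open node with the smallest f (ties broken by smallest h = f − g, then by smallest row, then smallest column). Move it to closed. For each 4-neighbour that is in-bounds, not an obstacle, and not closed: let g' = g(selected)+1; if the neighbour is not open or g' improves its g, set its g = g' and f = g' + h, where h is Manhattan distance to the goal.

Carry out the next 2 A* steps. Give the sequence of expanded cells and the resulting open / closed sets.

step 1: expand (3,0) (f=6, h=3) → closed; open now [(2,0) g=4 f=8, (3,1) g=4 f=6, (4,1) g=3 f=6, (5,1) g=2 f=6, (6,1) g=1 f=6]
step 2: expand (3,1) (f=6, h=2) → closed; open now [(2,0) g=4 f=8, (3,2) g=5 f=6, (4,1) g=3 f=6, (5,1) g=2 f=6, (6,1) g=1 f=6]

order=[(3,0) → (3,1)]; open=[(2,0) g=4 f=8, (3,2) g=5 f=6, (4,1) g=3 f=6, (5,1) g=2 f=6, (6,1) g=1 f=6]; closed=[(3,0), (3,1), (4,0), (5,0), (6,0)]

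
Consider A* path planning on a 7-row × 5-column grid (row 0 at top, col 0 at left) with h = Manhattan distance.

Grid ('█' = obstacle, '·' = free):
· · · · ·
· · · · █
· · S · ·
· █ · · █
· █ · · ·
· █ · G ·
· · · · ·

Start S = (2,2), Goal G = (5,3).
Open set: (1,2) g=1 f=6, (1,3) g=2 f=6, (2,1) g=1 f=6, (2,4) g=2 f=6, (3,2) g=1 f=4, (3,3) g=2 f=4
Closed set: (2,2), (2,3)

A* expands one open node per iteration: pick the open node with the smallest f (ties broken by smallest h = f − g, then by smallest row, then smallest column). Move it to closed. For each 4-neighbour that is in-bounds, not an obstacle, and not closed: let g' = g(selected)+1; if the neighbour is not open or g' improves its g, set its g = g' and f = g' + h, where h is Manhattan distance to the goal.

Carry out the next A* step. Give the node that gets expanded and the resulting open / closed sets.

step 1: expand (3,3) (f=4, h=2) → closed; open now [(1,2) g=1 f=6, (1,3) g=2 f=6, (2,1) g=1 f=6, (2,4) g=2 f=6, (3,2) g=1 f=4, (4,3) g=3 f=4]

expanded=(3,3); open=[(1,2) g=1 f=6, (1,3) g=2 f=6, (2,1) g=1 f=6, (2,4) g=2 f=6, (3,2) g=1 f=4, (4,3) g=3 f=4]; closed=[(2,2), (2,3), (3,3)]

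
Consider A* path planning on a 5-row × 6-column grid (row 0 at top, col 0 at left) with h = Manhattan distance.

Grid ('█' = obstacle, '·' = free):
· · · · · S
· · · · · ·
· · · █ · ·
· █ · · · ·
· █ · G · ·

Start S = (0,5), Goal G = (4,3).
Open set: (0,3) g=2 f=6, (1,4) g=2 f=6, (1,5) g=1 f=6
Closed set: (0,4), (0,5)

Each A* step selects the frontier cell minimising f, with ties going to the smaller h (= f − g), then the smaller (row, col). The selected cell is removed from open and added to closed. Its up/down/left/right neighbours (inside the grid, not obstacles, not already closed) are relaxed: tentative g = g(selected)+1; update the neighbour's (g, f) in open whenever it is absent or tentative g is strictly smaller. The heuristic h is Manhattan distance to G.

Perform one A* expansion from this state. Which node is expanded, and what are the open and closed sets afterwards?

step 1: expand (0,3) (f=6, h=4) → closed; open now [(0,2) g=3 f=8, (1,3) g=3 f=6, (1,4) g=2 f=6, (1,5) g=1 f=6]

expanded=(0,3); open=[(0,2) g=3 f=8, (1,3) g=3 f=6, (1,4) g=2 f=6, (1,5) g=1 f=6]; closed=[(0,3), (0,4), (0,5)]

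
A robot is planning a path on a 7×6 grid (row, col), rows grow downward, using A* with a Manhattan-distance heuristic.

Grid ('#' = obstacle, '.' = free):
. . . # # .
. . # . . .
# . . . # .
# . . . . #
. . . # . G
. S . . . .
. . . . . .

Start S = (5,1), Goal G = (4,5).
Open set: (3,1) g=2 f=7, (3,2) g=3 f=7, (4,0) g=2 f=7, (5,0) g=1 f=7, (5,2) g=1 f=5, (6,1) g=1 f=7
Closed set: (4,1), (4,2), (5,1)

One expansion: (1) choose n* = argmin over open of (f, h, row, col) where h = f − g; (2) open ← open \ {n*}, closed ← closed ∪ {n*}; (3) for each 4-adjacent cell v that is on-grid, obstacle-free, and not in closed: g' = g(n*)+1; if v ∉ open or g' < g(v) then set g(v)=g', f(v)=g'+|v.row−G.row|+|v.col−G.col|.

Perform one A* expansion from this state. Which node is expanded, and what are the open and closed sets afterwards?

step 1: expand (5,2) (f=5, h=4) → closed; open now [(3,1) g=2 f=7, (3,2) g=3 f=7, (4,0) g=2 f=7, (5,0) g=1 f=7, (5,3) g=2 f=5, (6,1) g=1 f=7, (6,2) g=2 f=7]

expanded=(5,2); open=[(3,1) g=2 f=7, (3,2) g=3 f=7, (4,0) g=2 f=7, (5,0) g=1 f=7, (5,3) g=2 f=5, (6,1) g=1 f=7, (6,2) g=2 f=7]; closed=[(4,1), (4,2), (5,1), (5,2)]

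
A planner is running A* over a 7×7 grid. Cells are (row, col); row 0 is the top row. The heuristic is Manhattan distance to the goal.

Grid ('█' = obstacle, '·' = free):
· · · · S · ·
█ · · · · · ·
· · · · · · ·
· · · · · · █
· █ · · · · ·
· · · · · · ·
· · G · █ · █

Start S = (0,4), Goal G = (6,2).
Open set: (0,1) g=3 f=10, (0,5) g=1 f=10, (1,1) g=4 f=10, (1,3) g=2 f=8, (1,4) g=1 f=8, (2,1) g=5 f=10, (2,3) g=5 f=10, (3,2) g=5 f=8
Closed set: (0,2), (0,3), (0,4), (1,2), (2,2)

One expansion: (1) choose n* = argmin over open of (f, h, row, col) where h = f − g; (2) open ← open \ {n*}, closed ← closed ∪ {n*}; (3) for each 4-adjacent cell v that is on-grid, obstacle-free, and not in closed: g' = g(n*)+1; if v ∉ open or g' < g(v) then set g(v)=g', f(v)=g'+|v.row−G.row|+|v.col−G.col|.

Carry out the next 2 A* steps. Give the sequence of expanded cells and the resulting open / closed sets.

step 1: expand (3,2) (f=8, h=3) → closed; open now [(0,1) g=3 f=10, (0,5) g=1 f=10, (1,1) g=4 f=10, (1,3) g=2 f=8, (1,4) g=1 f=8, (2,1) g=5 f=10, (2,3) g=5 f=10, (3,1) g=6 f=10, (3,3) g=6 f=10, (4,2) g=6 f=8]
step 2: expand (4,2) (f=8, h=2) → closed; open now [(0,1) g=3 f=10, (0,5) g=1 f=10, (1,1) g=4 f=10, (1,3) g=2 f=8, (1,4) g=1 f=8, (2,1) g=5 f=10, (2,3) g=5 f=10, (3,1) g=6 f=10, (3,3) g=6 f=10, (4,3) g=7 f=10, (5,2) g=7 f=8]

order=[(3,2) → (4,2)]; open=[(0,1) g=3 f=10, (0,5) g=1 f=10, (1,1) g=4 f=10, (1,3) g=2 f=8, (1,4) g=1 f=8, (2,1) g=5 f=10, (2,3) g=5 f=10, (3,1) g=6 f=10, (3,3) g=6 f=10, (4,3) g=7 f=10, (5,2) g=7 f=8]; closed=[(0,2), (0,3), (0,4), (1,2), (2,2), (3,2), (4,2)]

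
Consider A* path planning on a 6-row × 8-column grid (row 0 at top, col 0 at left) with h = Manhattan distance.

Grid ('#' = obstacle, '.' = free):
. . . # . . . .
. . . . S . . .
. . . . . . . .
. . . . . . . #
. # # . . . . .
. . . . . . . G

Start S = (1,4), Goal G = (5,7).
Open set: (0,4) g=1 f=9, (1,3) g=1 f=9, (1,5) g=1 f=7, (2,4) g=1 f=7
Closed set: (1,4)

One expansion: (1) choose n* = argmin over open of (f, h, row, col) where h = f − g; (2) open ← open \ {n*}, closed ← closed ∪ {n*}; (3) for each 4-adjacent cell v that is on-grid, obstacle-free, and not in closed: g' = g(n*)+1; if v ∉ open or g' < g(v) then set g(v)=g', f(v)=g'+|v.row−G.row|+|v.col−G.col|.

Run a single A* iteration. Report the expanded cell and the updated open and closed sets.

step 1: expand (1,5) (f=7, h=6) → closed; open now [(0,4) g=1 f=9, (0,5) g=2 f=9, (1,3) g=1 f=9, (1,6) g=2 f=7, (2,4) g=1 f=7, (2,5) g=2 f=7]

expanded=(1,5); open=[(0,4) g=1 f=9, (0,5) g=2 f=9, (1,3) g=1 f=9, (1,6) g=2 f=7, (2,4) g=1 f=7, (2,5) g=2 f=7]; closed=[(1,4), (1,5)]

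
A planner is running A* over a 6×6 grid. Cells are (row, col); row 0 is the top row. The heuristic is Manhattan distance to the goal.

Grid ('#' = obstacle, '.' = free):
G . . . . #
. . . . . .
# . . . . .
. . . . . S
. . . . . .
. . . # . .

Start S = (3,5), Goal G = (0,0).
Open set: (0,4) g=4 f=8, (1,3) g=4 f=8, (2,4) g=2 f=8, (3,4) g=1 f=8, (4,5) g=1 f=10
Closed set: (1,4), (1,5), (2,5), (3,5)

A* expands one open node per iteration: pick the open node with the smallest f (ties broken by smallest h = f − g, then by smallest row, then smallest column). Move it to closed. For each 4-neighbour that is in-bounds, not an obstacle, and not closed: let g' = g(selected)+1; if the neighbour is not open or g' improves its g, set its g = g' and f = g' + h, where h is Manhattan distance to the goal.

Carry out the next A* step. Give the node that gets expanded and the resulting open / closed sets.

step 1: expand (0,4) (f=8, h=4) → closed; open now [(0,3) g=5 f=8, (1,3) g=4 f=8, (2,4) g=2 f=8, (3,4) g=1 f=8, (4,5) g=1 f=10]

expanded=(0,4); open=[(0,3) g=5 f=8, (1,3) g=4 f=8, (2,4) g=2 f=8, (3,4) g=1 f=8, (4,5) g=1 f=10]; closed=[(0,4), (1,4), (1,5), (2,5), (3,5)]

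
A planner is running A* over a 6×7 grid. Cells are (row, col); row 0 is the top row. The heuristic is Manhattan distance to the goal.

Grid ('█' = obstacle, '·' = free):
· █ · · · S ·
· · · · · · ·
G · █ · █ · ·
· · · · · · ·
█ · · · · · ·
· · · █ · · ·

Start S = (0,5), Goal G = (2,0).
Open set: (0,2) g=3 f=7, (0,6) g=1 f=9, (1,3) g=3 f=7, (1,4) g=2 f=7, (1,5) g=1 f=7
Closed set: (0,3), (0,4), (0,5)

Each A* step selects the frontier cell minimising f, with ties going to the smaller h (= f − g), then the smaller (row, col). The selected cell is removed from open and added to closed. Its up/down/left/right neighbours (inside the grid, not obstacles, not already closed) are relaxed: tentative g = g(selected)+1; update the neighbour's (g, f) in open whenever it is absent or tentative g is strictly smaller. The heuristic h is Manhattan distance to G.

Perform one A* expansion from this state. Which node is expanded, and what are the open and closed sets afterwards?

expanded=(0,2); open=[(0,6) g=1 f=9, (1,2) g=4 f=7, (1,3) g=3 f=7, (1,4) g=2 f=7, (1,5) g=1 f=7]; closed=[(0,2), (0,3), (0,4), (0,5)]

step 1: expand (0,2) (f=7, h=4) → closed; open now [(0,6) g=1 f=9, (1,2) g=4 f=7, (1,3) g=3 f=7, (1,4) g=2 f=7, (1,5) g=1 f=7]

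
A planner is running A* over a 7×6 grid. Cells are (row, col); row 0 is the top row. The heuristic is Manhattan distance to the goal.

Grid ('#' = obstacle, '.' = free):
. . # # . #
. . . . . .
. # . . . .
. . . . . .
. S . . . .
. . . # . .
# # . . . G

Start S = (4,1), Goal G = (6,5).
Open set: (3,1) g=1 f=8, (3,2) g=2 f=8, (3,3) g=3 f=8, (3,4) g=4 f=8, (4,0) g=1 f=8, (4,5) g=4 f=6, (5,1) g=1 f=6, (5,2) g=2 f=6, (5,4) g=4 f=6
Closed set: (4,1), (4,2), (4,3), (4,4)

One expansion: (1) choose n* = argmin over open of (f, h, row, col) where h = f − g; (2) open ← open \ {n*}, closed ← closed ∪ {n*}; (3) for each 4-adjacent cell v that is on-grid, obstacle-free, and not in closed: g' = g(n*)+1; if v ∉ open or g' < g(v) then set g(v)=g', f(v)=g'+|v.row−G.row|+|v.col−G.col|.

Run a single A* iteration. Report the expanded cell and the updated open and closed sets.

expanded=(4,5); open=[(3,1) g=1 f=8, (3,2) g=2 f=8, (3,3) g=3 f=8, (3,4) g=4 f=8, (3,5) g=5 f=8, (4,0) g=1 f=8, (5,1) g=1 f=6, (5,2) g=2 f=6, (5,4) g=4 f=6, (5,5) g=5 f=6]; closed=[(4,1), (4,2), (4,3), (4,4), (4,5)]

step 1: expand (4,5) (f=6, h=2) → closed; open now [(3,1) g=1 f=8, (3,2) g=2 f=8, (3,3) g=3 f=8, (3,4) g=4 f=8, (3,5) g=5 f=8, (4,0) g=1 f=8, (5,1) g=1 f=6, (5,2) g=2 f=6, (5,4) g=4 f=6, (5,5) g=5 f=6]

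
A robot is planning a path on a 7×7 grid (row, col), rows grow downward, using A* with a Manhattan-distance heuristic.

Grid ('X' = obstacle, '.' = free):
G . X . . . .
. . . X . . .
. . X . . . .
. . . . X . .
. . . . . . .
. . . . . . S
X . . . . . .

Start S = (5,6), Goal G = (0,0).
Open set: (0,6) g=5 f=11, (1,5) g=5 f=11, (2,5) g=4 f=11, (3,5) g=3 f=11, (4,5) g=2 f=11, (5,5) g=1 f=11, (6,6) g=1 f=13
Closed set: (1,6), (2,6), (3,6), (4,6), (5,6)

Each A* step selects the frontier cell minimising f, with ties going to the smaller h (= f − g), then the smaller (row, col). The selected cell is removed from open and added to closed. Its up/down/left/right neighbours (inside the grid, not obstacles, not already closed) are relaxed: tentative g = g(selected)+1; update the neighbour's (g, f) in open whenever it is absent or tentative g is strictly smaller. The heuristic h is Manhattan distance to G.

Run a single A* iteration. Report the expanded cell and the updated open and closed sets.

expanded=(0,6); open=[(0,5) g=6 f=11, (1,5) g=5 f=11, (2,5) g=4 f=11, (3,5) g=3 f=11, (4,5) g=2 f=11, (5,5) g=1 f=11, (6,6) g=1 f=13]; closed=[(0,6), (1,6), (2,6), (3,6), (4,6), (5,6)]

step 1: expand (0,6) (f=11, h=6) → closed; open now [(0,5) g=6 f=11, (1,5) g=5 f=11, (2,5) g=4 f=11, (3,5) g=3 f=11, (4,5) g=2 f=11, (5,5) g=1 f=11, (6,6) g=1 f=13]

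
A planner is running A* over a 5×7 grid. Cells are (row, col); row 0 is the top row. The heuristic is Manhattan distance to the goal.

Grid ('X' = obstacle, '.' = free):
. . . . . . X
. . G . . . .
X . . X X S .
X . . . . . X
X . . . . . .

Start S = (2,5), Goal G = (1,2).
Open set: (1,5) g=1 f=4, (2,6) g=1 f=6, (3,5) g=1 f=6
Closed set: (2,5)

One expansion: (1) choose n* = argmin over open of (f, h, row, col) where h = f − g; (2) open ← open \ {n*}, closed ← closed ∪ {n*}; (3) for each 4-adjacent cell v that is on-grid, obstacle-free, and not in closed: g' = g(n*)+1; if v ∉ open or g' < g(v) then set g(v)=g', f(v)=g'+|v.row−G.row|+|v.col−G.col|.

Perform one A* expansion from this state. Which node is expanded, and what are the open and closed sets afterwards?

step 1: expand (1,5) (f=4, h=3) → closed; open now [(0,5) g=2 f=6, (1,4) g=2 f=4, (1,6) g=2 f=6, (2,6) g=1 f=6, (3,5) g=1 f=6]

expanded=(1,5); open=[(0,5) g=2 f=6, (1,4) g=2 f=4, (1,6) g=2 f=6, (2,6) g=1 f=6, (3,5) g=1 f=6]; closed=[(1,5), (2,5)]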